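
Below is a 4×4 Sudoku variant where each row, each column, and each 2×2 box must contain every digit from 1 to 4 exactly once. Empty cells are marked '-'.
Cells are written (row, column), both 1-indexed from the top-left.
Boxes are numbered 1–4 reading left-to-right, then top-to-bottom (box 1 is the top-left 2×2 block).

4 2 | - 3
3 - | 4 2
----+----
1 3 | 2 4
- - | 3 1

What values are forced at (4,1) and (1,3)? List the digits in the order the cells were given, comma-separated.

2,1

For (4,1):
  Row 4 already contains {1, 3}.
  Column 1 already contains {1, 3, 4}.
  Its 2×2 block (box 3) already contains {1, 3}.
  The only value from 1–4 not eliminated is 2, so (4,1) = 2.
For (1,3):
  Row 1 already contains {2, 3, 4}.
  Column 3 already contains {2, 3, 4}.
  Its 2×2 block (box 2) already contains {2, 3, 4}.
  The only value from 1–4 not eliminated is 1, so (1,3) = 1.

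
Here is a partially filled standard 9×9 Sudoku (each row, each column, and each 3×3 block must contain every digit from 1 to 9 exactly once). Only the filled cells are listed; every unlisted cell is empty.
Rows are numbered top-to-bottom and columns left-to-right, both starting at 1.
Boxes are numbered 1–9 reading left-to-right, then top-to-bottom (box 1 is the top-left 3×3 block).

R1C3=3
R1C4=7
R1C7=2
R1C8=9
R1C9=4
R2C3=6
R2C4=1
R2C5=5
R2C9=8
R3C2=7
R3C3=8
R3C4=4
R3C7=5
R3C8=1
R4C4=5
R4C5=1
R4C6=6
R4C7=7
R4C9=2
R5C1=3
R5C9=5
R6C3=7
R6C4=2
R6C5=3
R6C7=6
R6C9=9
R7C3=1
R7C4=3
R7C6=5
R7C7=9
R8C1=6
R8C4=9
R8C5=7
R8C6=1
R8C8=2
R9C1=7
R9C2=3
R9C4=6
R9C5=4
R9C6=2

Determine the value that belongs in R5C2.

Cell R5C2 itself could take any of {1, 2, 4, 6, 8, 9} by direct elimination.
Consider where 6 can go in box 4.
R4C1 is out (row 4 already has a 6). R4C2 is out (row 4 already has a 6). R4C3 is out (row 4 already has a 6). R5C3 is out (column 3 already has a 6). The remaining empty cells in box 4 are similarly blocked.
So the only cell in box 4 that can hold 6 is R5C2.
Therefore R5C2 = 6.

6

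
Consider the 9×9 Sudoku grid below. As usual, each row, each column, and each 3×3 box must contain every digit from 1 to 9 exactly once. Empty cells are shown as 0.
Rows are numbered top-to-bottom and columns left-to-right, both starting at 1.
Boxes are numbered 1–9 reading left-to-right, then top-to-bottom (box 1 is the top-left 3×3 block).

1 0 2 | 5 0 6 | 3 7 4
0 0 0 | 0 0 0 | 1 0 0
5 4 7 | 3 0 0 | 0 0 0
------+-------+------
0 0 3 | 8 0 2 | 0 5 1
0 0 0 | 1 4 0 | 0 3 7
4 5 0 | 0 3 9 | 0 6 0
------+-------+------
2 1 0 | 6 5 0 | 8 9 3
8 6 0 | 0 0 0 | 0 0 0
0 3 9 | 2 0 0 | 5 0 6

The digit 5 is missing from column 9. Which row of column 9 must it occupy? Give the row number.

2

Consider where 5 can go in column 9.
r3c9 is out (row 3 already has a 5).
r6c9 is out (row 6 already has a 5).
r8c9 is out (box 9 already has a 5).
So the only cell in column 9 that can hold 5 is r2c9.
That is row 2.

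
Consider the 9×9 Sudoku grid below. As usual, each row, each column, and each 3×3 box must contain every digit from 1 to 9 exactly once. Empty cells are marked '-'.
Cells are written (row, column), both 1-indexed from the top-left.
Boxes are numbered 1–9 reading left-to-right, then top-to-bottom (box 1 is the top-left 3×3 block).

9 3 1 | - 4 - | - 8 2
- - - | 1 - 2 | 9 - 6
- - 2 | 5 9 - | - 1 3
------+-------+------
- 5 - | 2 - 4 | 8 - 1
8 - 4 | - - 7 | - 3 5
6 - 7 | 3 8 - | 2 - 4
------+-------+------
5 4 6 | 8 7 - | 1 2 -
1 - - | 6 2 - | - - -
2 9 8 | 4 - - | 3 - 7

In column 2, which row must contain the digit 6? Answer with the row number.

Consider where 6 can go in column 2.
(2,2) is out (row 2 already has a 6).
(5,2) is out (box 4 already has a 6).
(6,2) is out (row 6 already has a 6).
(8,2) is out (row 8 already has a 6).
So the only cell in column 2 that can hold 6 is (3,2).
That is row 3.

3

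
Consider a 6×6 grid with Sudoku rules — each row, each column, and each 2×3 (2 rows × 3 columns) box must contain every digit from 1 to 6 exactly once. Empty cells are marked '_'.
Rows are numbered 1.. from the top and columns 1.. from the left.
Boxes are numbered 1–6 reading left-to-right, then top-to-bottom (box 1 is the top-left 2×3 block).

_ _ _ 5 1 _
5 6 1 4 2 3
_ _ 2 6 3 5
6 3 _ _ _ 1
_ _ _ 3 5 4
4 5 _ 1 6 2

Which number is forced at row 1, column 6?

Row 1 already contains {1, 5}.
Column 6 already contains {1, 2, 3, 4, 5}.
Its 2×3 block (box 2) already contains {1, 2, 3, 4, 5}.
The only value from 1–6 not eliminated is 6, so row 1, column 6 = 6.

6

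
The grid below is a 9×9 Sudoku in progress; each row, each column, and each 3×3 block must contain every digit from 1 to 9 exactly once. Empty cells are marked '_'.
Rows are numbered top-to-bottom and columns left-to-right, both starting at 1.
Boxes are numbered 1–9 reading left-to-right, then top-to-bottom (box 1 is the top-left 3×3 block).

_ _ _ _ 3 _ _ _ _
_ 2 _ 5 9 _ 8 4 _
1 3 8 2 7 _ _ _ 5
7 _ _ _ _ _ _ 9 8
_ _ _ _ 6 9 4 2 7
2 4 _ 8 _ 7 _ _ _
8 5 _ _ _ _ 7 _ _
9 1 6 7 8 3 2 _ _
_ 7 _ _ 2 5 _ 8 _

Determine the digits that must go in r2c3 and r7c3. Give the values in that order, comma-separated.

7,2

For r2c3:
  Row 2 already contains {2, 4, 5, 8, 9}.
  Column 3 already contains {6, 8}.
  Its 3×3 block (box 1) already contains {1, 2, 3, 8}.
  The only value from 1–9 not eliminated is 7, so r2c3 = 7.
For r7c3:
  Consider where 2 can go in box 7.
  r9c1 is out (row 9 already has a 2).
  r9c3 is out (row 9 already has a 2).
  So the only cell in box 7 that can hold 2 is r7c3.
  So r7c3 = 2.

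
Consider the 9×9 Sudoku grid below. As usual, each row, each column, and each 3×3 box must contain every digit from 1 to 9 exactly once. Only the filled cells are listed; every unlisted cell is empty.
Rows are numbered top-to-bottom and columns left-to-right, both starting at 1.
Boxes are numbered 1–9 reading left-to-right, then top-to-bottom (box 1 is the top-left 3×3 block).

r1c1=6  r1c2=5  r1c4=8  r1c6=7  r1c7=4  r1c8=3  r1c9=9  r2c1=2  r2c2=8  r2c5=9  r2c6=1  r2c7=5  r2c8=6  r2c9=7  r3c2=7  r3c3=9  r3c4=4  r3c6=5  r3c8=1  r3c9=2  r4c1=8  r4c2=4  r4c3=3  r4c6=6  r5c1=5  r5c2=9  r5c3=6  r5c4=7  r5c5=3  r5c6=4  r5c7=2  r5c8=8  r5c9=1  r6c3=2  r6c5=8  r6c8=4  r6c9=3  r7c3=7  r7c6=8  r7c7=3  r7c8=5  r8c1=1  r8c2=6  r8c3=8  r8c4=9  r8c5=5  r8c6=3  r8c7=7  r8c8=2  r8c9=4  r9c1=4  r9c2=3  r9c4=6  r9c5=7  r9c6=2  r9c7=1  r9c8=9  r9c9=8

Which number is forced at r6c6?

Row 6 already contains {2, 3, 4, 8}.
Column 6 already contains {1, 2, 3, 4, 5, 6, 7, 8}.
Its 3×3 block (box 5) already contains {3, 4, 6, 7, 8}.
The only value from 1–9 not eliminated is 9, so r6c6 = 9.

9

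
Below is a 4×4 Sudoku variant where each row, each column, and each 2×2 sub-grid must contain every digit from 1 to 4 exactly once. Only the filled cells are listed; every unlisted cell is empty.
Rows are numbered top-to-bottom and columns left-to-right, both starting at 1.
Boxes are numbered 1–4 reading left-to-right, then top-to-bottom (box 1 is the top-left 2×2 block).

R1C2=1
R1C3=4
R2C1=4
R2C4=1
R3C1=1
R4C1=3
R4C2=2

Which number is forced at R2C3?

2

Cell R2C3 itself could take any of {2, 3} by direct elimination.
Consider where 2 can go in row 2.
R2C2 is out (column 2 already has a 2).
So the only cell in row 2 that can hold 2 is R2C3.
Therefore R2C3 = 2.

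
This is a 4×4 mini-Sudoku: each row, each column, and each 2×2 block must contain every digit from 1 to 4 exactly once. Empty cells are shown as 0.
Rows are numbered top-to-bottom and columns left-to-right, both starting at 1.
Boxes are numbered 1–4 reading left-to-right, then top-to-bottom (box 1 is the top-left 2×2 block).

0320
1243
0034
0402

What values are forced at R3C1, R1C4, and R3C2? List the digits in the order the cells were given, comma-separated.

2,1,1

For R3C1:
  Row 3 already contains {3, 4}.
  Column 1 already contains {1}.
  Its 2×2 block (box 3) already contains {4}.
  The only value from 1–4 not eliminated is 2, so R3C1 = 2.
For R1C4:
  Row 1 already contains {2, 3}.
  Column 4 already contains {2, 3, 4}.
  Its 2×2 block (box 2) already contains {2, 3, 4}.
  The only value from 1–4 not eliminated is 1, so R1C4 = 1.
For R3C2:
  Row 3 already contains {3, 4}.
  Column 2 already contains {2, 3, 4}.
  Its 2×2 block (box 3) already contains {4}.
  The only value from 1–4 not eliminated is 1, so R3C2 = 1.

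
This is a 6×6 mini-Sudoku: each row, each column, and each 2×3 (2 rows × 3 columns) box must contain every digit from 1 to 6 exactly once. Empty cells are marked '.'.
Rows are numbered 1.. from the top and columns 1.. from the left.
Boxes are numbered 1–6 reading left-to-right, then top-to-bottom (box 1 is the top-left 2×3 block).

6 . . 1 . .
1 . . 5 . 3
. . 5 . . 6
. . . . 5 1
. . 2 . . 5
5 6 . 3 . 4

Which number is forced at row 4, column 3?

6

Cell row 4, column 3 itself could take any of {3, 4, 6} by direct elimination.
Consider where 6 can go in box 3.
row 3, column 1 is out (row 3 already has a 6).
row 3, column 2 is out (row 3 already has a 6).
row 4, column 1 is out (column 1 already has a 6).
row 4, column 2 is out (column 2 already has a 6).
So the only cell in box 3 that can hold 6 is row 4, column 3.
Therefore row 4, column 3 = 6.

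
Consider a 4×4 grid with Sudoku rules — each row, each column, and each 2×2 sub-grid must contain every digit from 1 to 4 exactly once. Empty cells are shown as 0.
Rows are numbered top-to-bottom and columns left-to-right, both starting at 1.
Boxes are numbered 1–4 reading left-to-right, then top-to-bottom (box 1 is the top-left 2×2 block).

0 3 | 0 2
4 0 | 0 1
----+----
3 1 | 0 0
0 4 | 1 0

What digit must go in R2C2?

Row 2 already contains {1, 4}.
Column 2 already contains {1, 3, 4}.
Its 2×2 block (box 1) already contains {3, 4}.
The only value from 1–4 not eliminated is 2, so R2C2 = 2.

2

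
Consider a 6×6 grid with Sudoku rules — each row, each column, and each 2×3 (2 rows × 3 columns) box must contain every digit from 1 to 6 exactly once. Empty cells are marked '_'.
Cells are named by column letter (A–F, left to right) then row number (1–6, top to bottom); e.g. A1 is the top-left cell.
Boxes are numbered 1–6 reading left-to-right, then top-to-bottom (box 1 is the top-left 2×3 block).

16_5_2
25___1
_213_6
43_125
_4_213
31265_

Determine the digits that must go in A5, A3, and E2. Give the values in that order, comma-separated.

6,5,6

For A5:
  Consider where 6 can go in column A.
  A3 is out (row 3 already has a 6).
  So the only cell in column A that can hold 6 is A5.
  So A5 = 6.
For A3:
  Row 3 already contains {1, 2, 3, 6}.
  Column A already contains {1, 2, 3, 4}.
  Its 2×3 block (box 3) already contains {1, 2, 3, 4}.
  The only value from 1–6 not eliminated is 5, so A3 = 5.
For E2:
  Consider where 6 can go in column E.
  E1 is out (row 1 already has a 6).
  E3 is out (row 3 already has a 6).
  So the only cell in column E that can hold 6 is E2.
  So E2 = 6.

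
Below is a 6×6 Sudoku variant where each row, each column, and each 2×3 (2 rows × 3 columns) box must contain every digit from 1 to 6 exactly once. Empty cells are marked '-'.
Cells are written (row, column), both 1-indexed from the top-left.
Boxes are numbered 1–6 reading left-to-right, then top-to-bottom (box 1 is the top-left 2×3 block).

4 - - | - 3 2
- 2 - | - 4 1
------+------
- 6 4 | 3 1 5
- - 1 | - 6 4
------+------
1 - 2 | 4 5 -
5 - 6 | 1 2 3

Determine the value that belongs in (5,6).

Row 5 already contains {1, 2, 4, 5}.
Column 6 already contains {1, 2, 3, 4, 5}.
Its 2×3 block (box 6) already contains {1, 2, 3, 4, 5}.
The only value from 1–6 not eliminated is 6, so (5,6) = 6.

6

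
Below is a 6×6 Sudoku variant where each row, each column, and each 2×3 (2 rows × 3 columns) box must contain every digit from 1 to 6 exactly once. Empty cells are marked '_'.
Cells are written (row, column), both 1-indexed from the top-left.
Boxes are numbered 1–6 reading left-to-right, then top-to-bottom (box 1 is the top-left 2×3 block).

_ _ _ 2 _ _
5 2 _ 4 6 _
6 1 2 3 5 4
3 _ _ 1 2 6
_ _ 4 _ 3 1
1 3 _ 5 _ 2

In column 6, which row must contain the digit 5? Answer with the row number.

1

Consider where 5 can go in column 6.
(2,6) is out (row 2 already has a 5).
So the only cell in column 6 that can hold 5 is (1,6).
That is row 1.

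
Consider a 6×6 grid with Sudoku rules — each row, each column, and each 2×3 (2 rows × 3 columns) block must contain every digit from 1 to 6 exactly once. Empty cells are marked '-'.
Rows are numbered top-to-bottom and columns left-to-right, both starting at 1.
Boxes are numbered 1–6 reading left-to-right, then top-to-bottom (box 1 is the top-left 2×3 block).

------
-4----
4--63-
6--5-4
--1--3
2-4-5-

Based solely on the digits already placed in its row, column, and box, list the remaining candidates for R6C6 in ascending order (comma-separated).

1,6

Row 6 already contains {2, 4, 5}.
Column 6 already contains {3, 4}.
Its 2×3 block (box 6) already contains {3, 5}.
Removing those from 1–6 leaves {1, 6} as the candidates for R6C6.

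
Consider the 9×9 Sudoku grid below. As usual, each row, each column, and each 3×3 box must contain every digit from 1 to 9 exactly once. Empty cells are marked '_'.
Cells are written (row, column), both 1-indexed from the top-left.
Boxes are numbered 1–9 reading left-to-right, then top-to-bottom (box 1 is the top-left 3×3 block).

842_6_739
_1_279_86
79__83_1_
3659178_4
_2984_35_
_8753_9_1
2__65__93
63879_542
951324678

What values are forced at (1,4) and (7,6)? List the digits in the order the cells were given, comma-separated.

1,8

For (1,4):
  Row 1 already contains {2, 3, 4, 6, 7, 8, 9}.
  Column 4 already contains {2, 3, 5, 6, 7, 8, 9}.
  Its 3×3 block (box 2) already contains {2, 3, 6, 7, 8, 9}.
  The only value from 1–9 not eliminated is 1, so (1,4) = 1.
For (7,6):
  Consider where 8 can go in box 8.
  (8,6) is out (row 8 already has a 8).
  So the only cell in box 8 that can hold 8 is (7,6).
  So (7,6) = 8.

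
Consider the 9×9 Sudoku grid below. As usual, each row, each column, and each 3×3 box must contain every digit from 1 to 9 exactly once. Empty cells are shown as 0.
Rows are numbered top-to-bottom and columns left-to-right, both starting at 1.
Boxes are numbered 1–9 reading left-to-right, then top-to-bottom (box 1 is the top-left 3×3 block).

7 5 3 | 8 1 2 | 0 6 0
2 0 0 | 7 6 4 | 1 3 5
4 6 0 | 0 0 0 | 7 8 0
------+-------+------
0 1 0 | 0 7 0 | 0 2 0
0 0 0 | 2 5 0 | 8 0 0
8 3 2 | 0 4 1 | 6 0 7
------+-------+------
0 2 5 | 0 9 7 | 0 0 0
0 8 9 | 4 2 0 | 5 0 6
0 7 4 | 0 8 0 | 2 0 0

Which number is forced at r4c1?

5

Cell r4c1 itself could take any of {5, 6, 9} by direct elimination.
Consider where 5 can go in box 4.
r4c3 is out (column 3 already has a 5).
r5c1 is out (row 5 already has a 5).
r5c2 is out (row 5 already has a 5).
r5c3 is out (row 5 already has a 5).
So the only cell in box 4 that can hold 5 is r4c1.
Therefore r4c1 = 5.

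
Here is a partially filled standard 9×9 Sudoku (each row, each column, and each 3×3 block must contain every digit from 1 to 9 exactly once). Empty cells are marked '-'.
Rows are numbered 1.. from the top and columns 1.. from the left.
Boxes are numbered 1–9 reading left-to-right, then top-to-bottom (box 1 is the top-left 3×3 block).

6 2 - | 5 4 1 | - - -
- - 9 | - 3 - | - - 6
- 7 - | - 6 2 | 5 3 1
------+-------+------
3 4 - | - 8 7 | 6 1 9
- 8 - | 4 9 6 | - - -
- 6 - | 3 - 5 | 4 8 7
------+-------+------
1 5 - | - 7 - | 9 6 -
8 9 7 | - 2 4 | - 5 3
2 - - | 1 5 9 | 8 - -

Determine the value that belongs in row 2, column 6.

Row 2 already contains {3, 6, 9}.
Column 6 already contains {1, 2, 4, 5, 6, 7, 9}.
Its 3×3 block (box 2) already contains {1, 2, 3, 4, 5, 6}.
The only value from 1–9 not eliminated is 8, so row 2, column 6 = 8.

8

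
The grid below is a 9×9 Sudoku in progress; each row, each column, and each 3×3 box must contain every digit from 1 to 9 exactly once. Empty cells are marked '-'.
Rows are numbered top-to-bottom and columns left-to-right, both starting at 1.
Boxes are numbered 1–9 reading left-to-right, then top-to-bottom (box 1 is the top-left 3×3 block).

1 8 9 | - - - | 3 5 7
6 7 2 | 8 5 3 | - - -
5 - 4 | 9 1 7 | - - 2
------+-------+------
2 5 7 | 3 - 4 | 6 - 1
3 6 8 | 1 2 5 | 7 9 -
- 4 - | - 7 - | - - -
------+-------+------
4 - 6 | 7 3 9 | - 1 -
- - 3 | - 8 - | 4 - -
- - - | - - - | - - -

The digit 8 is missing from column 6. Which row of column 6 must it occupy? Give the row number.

Consider where 8 can go in column 6.
r1c6 is out (row 1 already has a 8).
r8c6 is out (row 8 already has a 8).
r9c6 is out (box 8 already has a 8).
So the only cell in column 6 that can hold 8 is r6c6.
That is row 6.

6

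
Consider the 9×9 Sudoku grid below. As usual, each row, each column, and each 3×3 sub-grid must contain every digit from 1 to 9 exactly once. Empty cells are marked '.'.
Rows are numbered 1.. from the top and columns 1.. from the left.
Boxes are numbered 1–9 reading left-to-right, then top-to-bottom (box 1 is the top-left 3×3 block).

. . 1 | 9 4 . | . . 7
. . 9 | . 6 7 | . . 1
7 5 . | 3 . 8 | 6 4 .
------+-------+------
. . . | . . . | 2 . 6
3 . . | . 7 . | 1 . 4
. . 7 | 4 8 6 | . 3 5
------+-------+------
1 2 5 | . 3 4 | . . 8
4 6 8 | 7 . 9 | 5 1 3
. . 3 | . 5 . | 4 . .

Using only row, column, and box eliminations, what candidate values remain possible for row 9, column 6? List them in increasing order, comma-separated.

1,2

Row 9 already contains {3, 4, 5}.
Column 6 already contains {4, 6, 7, 8, 9}.
Its 3×3 block (box 8) already contains {3, 4, 5, 7, 9}.
Removing those from 1–9 leaves {1, 2} as the candidates for row 9, column 6.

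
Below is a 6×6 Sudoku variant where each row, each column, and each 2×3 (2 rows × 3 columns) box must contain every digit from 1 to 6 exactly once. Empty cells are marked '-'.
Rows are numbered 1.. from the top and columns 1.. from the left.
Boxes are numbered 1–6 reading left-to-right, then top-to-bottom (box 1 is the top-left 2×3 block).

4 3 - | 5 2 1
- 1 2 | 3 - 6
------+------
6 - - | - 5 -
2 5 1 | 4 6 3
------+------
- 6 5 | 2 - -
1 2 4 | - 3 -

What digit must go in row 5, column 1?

3

Row 5 already contains {2, 5, 6}.
Column 1 already contains {1, 2, 4, 6}.
Its 2×3 block (box 5) already contains {1, 2, 4, 5, 6}.
The only value from 1–6 not eliminated is 3, so row 5, column 1 = 3.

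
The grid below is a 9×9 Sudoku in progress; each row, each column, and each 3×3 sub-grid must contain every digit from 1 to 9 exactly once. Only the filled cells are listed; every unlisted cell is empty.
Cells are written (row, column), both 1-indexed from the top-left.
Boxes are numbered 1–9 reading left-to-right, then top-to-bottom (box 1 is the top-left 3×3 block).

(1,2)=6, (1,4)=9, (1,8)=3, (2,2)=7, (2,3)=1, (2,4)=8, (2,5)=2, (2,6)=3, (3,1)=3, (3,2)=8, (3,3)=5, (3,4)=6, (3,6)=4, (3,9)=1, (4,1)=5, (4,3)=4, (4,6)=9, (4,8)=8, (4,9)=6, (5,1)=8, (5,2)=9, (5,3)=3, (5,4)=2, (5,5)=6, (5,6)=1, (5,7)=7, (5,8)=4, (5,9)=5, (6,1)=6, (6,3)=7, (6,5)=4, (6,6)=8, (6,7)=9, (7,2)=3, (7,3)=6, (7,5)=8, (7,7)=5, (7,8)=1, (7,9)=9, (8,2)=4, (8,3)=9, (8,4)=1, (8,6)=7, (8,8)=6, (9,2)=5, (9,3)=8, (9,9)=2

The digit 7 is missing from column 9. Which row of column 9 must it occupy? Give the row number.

Consider where 7 can go in column 9.
(2,9) is out (row 2 already has a 7).
(6,9) is out (row 6 already has a 7).
(8,9) is out (row 8 already has a 7).
So the only cell in column 9 that can hold 7 is (1,9).
That is row 1.

1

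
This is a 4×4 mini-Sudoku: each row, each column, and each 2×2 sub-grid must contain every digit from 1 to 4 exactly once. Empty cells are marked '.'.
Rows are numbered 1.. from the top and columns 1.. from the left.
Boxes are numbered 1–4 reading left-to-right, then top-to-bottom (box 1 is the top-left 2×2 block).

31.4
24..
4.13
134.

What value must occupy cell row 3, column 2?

2

Row 3 already contains {1, 3, 4}.
Column 2 already contains {1, 3, 4}.
Its 2×2 block (box 3) already contains {1, 3, 4}.
The only value from 1–4 not eliminated is 2, so row 3, column 2 = 2.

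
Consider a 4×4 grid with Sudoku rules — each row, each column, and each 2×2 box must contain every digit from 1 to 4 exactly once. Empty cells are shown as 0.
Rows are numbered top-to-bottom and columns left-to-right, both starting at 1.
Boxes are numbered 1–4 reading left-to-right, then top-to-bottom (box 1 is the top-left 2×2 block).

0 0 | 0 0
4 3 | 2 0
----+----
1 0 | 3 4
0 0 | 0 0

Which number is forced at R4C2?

Cell R4C2 itself could take any of {2, 4} by direct elimination.
Consider where 4 can go in column 2.
R1C2 is out (box 1 already has a 4).
R3C2 is out (row 3 already has a 4).
So the only cell in column 2 that can hold 4 is R4C2.
Therefore R4C2 = 4.

4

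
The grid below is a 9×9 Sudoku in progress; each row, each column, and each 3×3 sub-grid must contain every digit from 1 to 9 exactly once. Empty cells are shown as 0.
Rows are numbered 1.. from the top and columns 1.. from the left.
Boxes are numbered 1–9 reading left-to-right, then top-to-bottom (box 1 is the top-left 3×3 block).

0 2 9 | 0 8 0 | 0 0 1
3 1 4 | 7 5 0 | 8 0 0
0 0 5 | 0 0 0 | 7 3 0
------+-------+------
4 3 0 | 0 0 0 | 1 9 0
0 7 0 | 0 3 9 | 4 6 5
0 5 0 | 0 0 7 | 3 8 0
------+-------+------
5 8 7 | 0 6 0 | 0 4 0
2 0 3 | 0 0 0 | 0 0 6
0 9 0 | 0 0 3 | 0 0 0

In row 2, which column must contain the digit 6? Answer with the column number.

6

Consider where 6 can go in row 2.
row 2, column 8 is out (column 8 already has a 6).
row 2, column 9 is out (column 9 already has a 6).
So the only cell in row 2 that can hold 6 is row 2, column 6.
That is column 6.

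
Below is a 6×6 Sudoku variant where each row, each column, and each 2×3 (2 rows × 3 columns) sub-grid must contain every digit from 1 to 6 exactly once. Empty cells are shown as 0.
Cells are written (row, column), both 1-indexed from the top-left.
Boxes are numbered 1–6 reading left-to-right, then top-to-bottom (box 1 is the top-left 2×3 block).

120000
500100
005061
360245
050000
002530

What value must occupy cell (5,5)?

Cell (5,5) itself could take any of {1, 2} by direct elimination.
Consider where 1 can go in box 6.
(5,4) is out (column 4 already has a 1).
(5,6) is out (column 6 already has a 1).
(6,6) is out (column 6 already has a 1).
So the only cell in box 6 that can hold 1 is (5,5).
Therefore (5,5) = 1.

1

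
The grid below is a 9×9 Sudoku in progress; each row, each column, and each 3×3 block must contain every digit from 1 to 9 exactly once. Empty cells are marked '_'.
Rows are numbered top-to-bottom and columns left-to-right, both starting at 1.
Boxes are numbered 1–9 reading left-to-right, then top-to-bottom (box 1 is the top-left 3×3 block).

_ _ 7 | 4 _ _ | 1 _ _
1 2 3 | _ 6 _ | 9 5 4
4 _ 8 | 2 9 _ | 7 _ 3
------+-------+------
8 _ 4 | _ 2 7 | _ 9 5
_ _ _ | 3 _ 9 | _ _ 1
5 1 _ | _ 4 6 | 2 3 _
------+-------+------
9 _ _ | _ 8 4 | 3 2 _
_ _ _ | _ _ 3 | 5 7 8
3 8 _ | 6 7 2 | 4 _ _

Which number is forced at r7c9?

Row 7 already contains {2, 3, 4, 8, 9}.
Column 9 already contains {1, 3, 4, 5, 8}.
Its 3×3 block (box 9) already contains {2, 3, 4, 5, 7, 8}.
The only value from 1–9 not eliminated is 6, so r7c9 = 6.

6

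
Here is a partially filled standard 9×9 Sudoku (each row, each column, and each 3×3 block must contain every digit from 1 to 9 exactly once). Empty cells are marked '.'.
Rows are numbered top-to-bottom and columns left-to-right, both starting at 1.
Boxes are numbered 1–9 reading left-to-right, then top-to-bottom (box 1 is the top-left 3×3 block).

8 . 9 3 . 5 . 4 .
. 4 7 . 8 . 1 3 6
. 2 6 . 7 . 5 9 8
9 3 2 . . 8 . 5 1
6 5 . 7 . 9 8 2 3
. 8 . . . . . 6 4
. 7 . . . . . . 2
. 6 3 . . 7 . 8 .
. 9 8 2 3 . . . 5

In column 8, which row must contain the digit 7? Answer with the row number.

Consider where 7 can go in column 8.
r7c8 is out (row 7 already has a 7).
So the only cell in column 8 that can hold 7 is r9c8.
That is row 9.

9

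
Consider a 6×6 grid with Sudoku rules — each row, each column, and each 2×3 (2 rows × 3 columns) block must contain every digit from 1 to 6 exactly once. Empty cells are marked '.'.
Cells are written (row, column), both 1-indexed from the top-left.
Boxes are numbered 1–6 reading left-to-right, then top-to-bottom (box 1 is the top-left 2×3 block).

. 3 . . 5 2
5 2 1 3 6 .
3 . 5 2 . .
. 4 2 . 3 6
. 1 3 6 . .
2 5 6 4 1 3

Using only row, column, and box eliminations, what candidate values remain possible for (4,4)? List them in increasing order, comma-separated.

1,5

Row 4 already contains {2, 3, 4, 6}.
Column 4 already contains {2, 3, 4, 6}.
Its 2×3 block (box 4) already contains {2, 3, 6}.
Removing those from 1–6 leaves {1, 5} as the candidates for (4,4).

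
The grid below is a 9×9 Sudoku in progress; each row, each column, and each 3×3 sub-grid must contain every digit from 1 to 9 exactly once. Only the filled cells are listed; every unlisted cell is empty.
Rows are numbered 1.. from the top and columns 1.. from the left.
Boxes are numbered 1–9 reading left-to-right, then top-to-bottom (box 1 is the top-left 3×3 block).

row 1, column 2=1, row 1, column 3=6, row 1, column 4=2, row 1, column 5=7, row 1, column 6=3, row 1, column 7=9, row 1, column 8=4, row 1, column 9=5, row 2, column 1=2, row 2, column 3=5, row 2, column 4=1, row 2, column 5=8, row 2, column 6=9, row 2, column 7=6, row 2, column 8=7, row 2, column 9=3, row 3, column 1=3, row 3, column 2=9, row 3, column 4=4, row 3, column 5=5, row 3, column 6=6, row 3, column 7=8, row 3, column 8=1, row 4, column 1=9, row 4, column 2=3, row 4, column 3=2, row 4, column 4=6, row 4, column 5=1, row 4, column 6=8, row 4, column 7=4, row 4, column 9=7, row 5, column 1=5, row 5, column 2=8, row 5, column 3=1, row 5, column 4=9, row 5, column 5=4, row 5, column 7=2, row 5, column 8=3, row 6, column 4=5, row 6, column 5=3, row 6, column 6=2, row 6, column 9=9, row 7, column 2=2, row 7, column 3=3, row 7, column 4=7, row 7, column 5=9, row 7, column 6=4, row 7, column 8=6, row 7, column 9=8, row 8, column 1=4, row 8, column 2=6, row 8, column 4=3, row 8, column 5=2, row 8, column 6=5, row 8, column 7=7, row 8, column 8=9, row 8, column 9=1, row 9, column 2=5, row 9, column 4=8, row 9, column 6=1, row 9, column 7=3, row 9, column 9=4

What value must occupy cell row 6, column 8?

8

Row 6 already contains {2, 3, 5, 9}.
Column 8 already contains {1, 3, 4, 6, 7, 9}.
Its 3×3 block (box 6) already contains {2, 3, 4, 7, 9}.
The only value from 1–9 not eliminated is 8, so row 6, column 8 = 8.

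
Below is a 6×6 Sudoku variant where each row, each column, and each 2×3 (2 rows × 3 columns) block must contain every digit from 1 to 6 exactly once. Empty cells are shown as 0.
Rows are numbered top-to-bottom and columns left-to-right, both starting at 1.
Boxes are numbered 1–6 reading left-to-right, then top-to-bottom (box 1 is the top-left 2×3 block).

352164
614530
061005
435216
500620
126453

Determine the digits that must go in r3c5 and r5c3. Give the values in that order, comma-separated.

4,3

For r3c5:
  Row 3 already contains {1, 5, 6}.
  Column 5 already contains {1, 2, 3, 5, 6}.
  Its 2×3 block (box 4) already contains {1, 2, 5, 6}.
  The only value from 1–6 not eliminated is 4, so r3c5 = 4.
For r5c3:
  Row 5 already contains {2, 5, 6}.
  Column 3 already contains {1, 2, 4, 5, 6}.
  Its 2×3 block (box 5) already contains {1, 2, 5, 6}.
  The only value from 1–6 not eliminated is 3, so r5c3 = 3.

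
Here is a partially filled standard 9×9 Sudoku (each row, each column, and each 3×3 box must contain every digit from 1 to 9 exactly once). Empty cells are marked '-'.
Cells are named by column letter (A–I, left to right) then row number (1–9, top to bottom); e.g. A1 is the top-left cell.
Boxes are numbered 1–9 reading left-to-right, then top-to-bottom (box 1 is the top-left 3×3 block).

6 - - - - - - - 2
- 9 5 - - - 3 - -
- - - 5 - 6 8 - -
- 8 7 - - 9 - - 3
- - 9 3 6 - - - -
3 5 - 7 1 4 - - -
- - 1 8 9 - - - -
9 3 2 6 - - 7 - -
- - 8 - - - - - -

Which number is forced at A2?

8

Cell A2 itself could take any of {1, 2, 4, 7, 8} by direct elimination.
Consider where 8 can go in box 1.
B1 is out (column B already has a 8).
C1 is out (column C already has a 8).
A3 is out (row 3 already has a 8).
B3 is out (row 3 already has a 8).
C3 is out (row 3 already has a 8).
So the only cell in box 1 that can hold 8 is A2.
Therefore A2 = 8.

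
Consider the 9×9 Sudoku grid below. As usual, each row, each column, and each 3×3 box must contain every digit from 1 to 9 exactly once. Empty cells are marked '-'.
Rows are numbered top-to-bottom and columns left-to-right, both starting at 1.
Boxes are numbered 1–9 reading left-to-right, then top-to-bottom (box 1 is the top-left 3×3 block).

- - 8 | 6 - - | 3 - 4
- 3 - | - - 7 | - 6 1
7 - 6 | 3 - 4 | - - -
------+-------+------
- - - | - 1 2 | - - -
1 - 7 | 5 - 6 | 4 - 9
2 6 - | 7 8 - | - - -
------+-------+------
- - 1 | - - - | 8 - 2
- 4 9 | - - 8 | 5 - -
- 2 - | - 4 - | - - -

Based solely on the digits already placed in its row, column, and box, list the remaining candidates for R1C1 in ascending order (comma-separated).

5,9

Row 1 already contains {3, 4, 6, 8}.
Column 1 already contains {1, 2, 7}.
Its 3×3 block (box 1) already contains {3, 6, 7, 8}.
Removing those from 1–9 leaves {5, 9} as the candidates for R1C1.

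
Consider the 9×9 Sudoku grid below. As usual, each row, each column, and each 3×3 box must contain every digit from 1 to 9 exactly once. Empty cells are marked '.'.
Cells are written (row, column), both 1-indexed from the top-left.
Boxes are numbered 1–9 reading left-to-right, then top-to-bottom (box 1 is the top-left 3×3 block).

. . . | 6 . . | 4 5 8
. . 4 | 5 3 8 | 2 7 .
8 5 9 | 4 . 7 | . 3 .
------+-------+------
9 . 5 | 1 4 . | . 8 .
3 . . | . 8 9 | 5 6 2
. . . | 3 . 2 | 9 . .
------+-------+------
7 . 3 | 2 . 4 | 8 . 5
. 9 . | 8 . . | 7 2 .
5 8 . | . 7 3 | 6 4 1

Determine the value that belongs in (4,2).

Cell (4,2) itself could take any of {2, 6, 7} by direct elimination.
Consider where 2 can go in box 4.
(5,2) is out (row 5 already has a 2).
(5,3) is out (row 5 already has a 2).
(6,1) is out (row 6 already has a 2).
(6,2) is out (row 6 already has a 2).
(6,3) is out (row 6 already has a 2).
So the only cell in box 4 that can hold 2 is (4,2).
Therefore (4,2) = 2.

2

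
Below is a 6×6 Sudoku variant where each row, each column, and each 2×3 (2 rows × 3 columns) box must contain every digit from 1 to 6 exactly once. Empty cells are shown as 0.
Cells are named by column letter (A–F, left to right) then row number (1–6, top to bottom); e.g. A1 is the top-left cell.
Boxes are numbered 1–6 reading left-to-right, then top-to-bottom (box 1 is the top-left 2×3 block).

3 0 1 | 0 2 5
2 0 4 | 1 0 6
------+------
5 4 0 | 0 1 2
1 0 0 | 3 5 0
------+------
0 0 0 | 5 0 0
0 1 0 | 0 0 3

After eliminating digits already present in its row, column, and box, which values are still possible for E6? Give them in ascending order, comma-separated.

Row 6 already contains {1, 3}.
Column E already contains {1, 2, 5}.
Its 2×3 block (box 6) already contains {3, 5}.
Removing those from 1–6 leaves {4, 6} as the candidates for E6.

4,6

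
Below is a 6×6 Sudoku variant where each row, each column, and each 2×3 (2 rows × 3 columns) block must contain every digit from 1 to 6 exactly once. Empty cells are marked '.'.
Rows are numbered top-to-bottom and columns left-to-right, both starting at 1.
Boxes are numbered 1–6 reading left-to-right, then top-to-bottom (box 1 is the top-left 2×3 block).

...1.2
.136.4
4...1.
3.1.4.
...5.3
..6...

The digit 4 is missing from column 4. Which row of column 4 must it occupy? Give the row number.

Consider where 4 can go in column 4.
R3C4 is out (row 3 already has a 4).
R4C4 is out (row 4 already has a 4).
So the only cell in column 4 that can hold 4 is R6C4.
That is row 6.

6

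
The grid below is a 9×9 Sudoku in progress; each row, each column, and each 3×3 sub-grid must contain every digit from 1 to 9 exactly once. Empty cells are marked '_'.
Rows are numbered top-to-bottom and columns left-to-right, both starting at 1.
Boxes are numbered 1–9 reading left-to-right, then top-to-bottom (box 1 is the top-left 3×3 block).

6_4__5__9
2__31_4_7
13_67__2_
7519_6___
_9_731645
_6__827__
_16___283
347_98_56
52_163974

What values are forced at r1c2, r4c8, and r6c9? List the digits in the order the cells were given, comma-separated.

For r1c2:
  Consider where 7 can go in row 1.
  r1c4 is out (column 4 already has a 7).
  r1c5 is out (column 5 already has a 7).
  r1c7 is out (column 7 already has a 7).
  r1c8 is out (column 8 already has a 7).
  So the only cell in row 1 that can hold 7 is r1c2.
  So r1c2 = 7.
For r4c8:
  Row 4 already contains {1, 5, 6, 7, 9}.
  Column 8 already contains {2, 4, 5, 7, 8}.
  Its 3×3 block (box 6) already contains {4, 5, 6, 7}.
  The only value from 1–9 not eliminated is 3, so r4c8 = 3.
For r6c9:
  Row 6 already contains {2, 6, 7, 8}.
  Column 9 already contains {3, 4, 5, 6, 7, 9}.
  Its 3×3 block (box 6) already contains {4, 5, 6, 7}.
  The only value from 1–9 not eliminated is 1, so r6c9 = 1.

7,3,1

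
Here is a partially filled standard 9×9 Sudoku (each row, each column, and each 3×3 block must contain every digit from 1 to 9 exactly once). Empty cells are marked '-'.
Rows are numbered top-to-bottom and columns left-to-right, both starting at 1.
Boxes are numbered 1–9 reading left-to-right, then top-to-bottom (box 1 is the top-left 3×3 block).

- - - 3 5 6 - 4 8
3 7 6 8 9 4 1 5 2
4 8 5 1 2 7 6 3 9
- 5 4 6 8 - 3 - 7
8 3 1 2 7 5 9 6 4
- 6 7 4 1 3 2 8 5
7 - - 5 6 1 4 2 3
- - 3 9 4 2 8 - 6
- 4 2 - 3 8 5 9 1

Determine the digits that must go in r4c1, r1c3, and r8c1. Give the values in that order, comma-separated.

2,9,5

For r4c1:
  Consider where 2 can go in box 4.
  r6c1 is out (row 6 already has a 2).
  So the only cell in box 4 that can hold 2 is r4c1.
  So r4c1 = 2.
For r1c3:
  Row 1 already contains {3, 4, 5, 6, 8}.
  Column 3 already contains {1, 2, 3, 4, 5, 6, 7}.
  Its 3×3 block (box 1) already contains {3, 4, 5, 6, 7, 8}.
  The only value from 1–9 not eliminated is 9, so r1c3 = 9.
For r8c1:
  Consider where 5 can go in row 8.
  r8c2 is out (column 2 already has a 5).
  r8c8 is out (column 8 already has a 5).
  So the only cell in row 8 that can hold 5 is r8c1.
  So r8c1 = 5.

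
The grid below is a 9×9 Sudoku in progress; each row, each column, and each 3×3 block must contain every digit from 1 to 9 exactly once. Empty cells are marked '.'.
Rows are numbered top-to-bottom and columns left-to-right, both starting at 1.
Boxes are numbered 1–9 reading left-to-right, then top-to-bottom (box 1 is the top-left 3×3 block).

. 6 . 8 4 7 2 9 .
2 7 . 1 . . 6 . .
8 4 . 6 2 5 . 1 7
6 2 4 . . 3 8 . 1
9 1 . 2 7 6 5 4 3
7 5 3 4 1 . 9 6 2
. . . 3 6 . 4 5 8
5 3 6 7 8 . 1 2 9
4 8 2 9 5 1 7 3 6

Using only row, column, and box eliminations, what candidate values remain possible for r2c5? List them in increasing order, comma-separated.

Row 2 already contains {1, 2, 6, 7}.
Column 5 already contains {1, 2, 4, 5, 6, 7, 8}.
Its 3×3 block (box 2) already contains {1, 2, 4, 5, 6, 7, 8}.
Removing those from 1–9 leaves {3, 9} as the candidates for r2c5.

3,9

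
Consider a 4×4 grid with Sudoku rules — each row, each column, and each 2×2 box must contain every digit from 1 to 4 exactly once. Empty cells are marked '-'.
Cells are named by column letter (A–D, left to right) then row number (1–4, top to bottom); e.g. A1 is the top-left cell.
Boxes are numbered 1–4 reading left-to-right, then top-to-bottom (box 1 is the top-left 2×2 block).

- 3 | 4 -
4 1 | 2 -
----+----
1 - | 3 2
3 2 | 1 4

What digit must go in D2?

Row 2 already contains {1, 2, 4}.
Column D already contains {2, 4}.
Its 2×2 block (box 2) already contains {2, 4}.
The only value from 1–4 not eliminated is 3, so D2 = 3.

3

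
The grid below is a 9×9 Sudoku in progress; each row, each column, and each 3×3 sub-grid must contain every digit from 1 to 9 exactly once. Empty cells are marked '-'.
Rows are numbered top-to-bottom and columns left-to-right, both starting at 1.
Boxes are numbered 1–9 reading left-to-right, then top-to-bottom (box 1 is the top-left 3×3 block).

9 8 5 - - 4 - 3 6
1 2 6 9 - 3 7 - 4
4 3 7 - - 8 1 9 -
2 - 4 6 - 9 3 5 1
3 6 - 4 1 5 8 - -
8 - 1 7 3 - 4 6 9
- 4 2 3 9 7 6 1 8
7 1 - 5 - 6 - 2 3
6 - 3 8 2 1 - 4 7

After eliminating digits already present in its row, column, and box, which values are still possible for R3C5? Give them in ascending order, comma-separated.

5,6

Row 3 already contains {1, 3, 4, 7, 8, 9}.
Column 5 already contains {1, 2, 3, 9}.
Its 3×3 block (box 2) already contains {3, 4, 8, 9}.
Removing those from 1–9 leaves {5, 6} as the candidates for R3C5.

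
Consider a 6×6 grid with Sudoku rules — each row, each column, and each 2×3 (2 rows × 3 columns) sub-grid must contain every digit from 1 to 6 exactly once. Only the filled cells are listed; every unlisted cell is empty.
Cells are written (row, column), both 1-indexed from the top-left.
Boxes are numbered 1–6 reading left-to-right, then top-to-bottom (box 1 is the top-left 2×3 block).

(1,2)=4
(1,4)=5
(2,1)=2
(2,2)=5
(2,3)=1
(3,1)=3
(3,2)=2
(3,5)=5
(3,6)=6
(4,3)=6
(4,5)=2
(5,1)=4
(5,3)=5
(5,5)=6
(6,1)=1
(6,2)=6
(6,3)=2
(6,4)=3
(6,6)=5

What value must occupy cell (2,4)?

Cell (2,4) itself could take any of {4, 6} by direct elimination.
Consider where 6 can go in row 2.
(2,5) is out (column 5 already has a 6).
(2,6) is out (column 6 already has a 6).
So the only cell in row 2 that can hold 6 is (2,4).
Therefore (2,4) = 6.

6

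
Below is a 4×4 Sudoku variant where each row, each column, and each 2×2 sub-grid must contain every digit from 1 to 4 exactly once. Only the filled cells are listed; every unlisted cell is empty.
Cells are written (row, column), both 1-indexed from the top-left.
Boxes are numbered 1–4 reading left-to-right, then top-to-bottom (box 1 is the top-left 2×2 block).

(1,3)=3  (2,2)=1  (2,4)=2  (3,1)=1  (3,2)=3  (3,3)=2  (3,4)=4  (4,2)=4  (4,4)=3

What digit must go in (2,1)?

3

Cell (2,1) itself could take any of {3, 4} by direct elimination.
Consider where 3 can go in row 2.
(2,3) is out (column 3 already has a 3).
So the only cell in row 2 that can hold 3 is (2,1).
Therefore (2,1) = 3.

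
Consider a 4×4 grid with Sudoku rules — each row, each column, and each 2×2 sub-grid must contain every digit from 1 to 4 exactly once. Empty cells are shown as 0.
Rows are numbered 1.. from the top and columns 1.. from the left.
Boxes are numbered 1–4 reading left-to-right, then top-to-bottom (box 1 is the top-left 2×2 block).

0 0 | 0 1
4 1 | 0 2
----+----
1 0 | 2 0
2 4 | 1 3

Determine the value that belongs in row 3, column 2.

3

Row 3 already contains {1, 2}.
Column 2 already contains {1, 4}.
Its 2×2 block (box 3) already contains {1, 2, 4}.
The only value from 1–4 not eliminated is 3, so row 3, column 2 = 3.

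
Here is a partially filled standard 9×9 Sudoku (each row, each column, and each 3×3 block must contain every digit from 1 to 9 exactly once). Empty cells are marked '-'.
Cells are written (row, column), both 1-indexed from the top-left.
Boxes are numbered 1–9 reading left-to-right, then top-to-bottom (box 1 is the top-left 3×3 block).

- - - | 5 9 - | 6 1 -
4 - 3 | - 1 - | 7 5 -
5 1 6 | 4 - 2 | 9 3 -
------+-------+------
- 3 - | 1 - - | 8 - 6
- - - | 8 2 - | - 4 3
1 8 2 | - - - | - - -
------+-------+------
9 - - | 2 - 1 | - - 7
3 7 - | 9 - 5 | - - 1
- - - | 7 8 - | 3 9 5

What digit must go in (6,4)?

Cell (6,4) itself could take any of {3, 6} by direct elimination.
Consider where 3 can go in column 4.
(2,4) is out (row 2 already has a 3).
So the only cell in column 4 that can hold 3 is (6,4).
Therefore (6,4) = 3.

3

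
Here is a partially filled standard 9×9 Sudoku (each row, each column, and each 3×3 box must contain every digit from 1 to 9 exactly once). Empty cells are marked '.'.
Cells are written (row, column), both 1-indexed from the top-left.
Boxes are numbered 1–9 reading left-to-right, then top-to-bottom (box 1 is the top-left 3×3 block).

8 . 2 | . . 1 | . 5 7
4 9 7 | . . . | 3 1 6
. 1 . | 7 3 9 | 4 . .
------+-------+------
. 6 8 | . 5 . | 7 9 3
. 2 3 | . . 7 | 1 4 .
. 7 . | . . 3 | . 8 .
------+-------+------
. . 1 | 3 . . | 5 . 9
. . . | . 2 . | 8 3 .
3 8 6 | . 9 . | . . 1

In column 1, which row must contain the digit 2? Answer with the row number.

7

Consider where 2 can go in column 1.
(3,1) is out (box 1 already has a 2).
(4,1) is out (box 4 already has a 2).
(5,1) is out (row 5 already has a 2).
(6,1) is out (box 4 already has a 2).
(8,1) is out (row 8 already has a 2).
So the only cell in column 1 that can hold 2 is (7,1).
That is row 7.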